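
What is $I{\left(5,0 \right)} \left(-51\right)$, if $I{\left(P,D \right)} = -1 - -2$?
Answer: $-51$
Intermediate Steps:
$I{\left(P,D \right)} = 1$ ($I{\left(P,D \right)} = -1 + 2 = 1$)
$I{\left(5,0 \right)} \left(-51\right) = 1 \left(-51\right) = -51$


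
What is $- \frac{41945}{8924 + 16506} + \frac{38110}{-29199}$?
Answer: $- \frac{438777871}{148506114} \approx -2.9546$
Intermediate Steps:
$- \frac{41945}{8924 + 16506} + \frac{38110}{-29199} = - \frac{41945}{25430} + 38110 \left(- \frac{1}{29199}\right) = \left(-41945\right) \frac{1}{25430} - \frac{38110}{29199} = - \frac{8389}{5086} - \frac{38110}{29199} = - \frac{438777871}{148506114}$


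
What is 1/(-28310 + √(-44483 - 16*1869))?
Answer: -28310/801530487 - I*√74387/801530487 ≈ -3.532e-5 - 3.4027e-7*I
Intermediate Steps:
1/(-28310 + √(-44483 - 16*1869)) = 1/(-28310 + √(-44483 - 29904)) = 1/(-28310 + √(-74387)) = 1/(-28310 + I*√74387)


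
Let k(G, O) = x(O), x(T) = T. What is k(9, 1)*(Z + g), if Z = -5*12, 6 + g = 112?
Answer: 46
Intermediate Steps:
g = 106 (g = -6 + 112 = 106)
k(G, O) = O
Z = -60
k(9, 1)*(Z + g) = 1*(-60 + 106) = 1*46 = 46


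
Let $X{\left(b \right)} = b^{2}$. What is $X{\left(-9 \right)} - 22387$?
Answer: $-22306$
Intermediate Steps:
$X{\left(-9 \right)} - 22387 = \left(-9\right)^{2} - 22387 = 81 - 22387 = -22306$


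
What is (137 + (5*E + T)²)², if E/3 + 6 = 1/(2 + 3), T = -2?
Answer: 64931364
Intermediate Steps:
E = -87/5 (E = -18 + 3/(2 + 3) = -18 + 3/5 = -18 + 3*(⅕) = -18 + ⅗ = -87/5 ≈ -17.400)
(137 + (5*E + T)²)² = (137 + (5*(-87/5) - 2)²)² = (137 + (-87 - 2)²)² = (137 + (-89)²)² = (137 + 7921)² = 8058² = 64931364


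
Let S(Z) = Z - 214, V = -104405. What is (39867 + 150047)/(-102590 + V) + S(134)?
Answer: -16749514/206995 ≈ -80.917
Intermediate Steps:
S(Z) = -214 + Z
(39867 + 150047)/(-102590 + V) + S(134) = (39867 + 150047)/(-102590 - 104405) + (-214 + 134) = 189914/(-206995) - 80 = 189914*(-1/206995) - 80 = -189914/206995 - 80 = -16749514/206995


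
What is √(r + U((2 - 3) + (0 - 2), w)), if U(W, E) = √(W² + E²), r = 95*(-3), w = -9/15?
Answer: √(-7125 + 15*√26)/5 ≈ 16.791*I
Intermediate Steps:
w = -⅗ (w = -9*1/15 = -⅗ ≈ -0.60000)
r = -285
U(W, E) = √(E² + W²)
√(r + U((2 - 3) + (0 - 2), w)) = √(-285 + √((-⅗)² + ((2 - 3) + (0 - 2))²)) = √(-285 + √(9/25 + (-1 - 2)²)) = √(-285 + √(9/25 + (-3)²)) = √(-285 + √(9/25 + 9)) = √(-285 + √(234/25)) = √(-285 + 3*√26/5)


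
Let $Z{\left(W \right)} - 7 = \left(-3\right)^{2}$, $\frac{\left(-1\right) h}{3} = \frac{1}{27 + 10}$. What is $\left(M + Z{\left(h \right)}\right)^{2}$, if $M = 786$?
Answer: $643204$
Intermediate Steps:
$h = - \frac{3}{37}$ ($h = - \frac{3}{27 + 10} = - \frac{3}{37} \approx -0.081081$)
$Z{\left(W \right)} = 16$ ($Z{\left(W \right)} = 7 + \left(-3\right)^{2} = 7 + 9 = 16$)
$\left(M + Z{\left(h \right)}\right)^{2} = \left(786 + 16\right)^{2} = 802^{2} = 643204$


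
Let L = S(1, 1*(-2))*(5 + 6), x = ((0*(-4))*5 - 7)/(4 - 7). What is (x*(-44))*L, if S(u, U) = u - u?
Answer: 0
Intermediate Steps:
S(u, U) = 0
x = 7/3 (x = (0*5 - 7)/(-3) = (0 - 7)*(-1/3) = -7*(-1/3) = 7/3 ≈ 2.3333)
L = 0 (L = 0*(5 + 6) = 0*11 = 0)
(x*(-44))*L = ((7/3)*(-44))*0 = -308/3*0 = 0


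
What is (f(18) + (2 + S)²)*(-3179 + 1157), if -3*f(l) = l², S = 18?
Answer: -590424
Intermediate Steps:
f(l) = -l²/3
(f(18) + (2 + S)²)*(-3179 + 1157) = (-⅓*18² + (2 + 18)²)*(-3179 + 1157) = (-⅓*324 + 20²)*(-2022) = (-108 + 400)*(-2022) = 292*(-2022) = -590424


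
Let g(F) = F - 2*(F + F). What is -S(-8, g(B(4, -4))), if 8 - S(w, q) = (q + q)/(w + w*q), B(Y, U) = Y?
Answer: -91/11 ≈ -8.2727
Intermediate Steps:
g(F) = -3*F (g(F) = F - 4*F = -3*F)
S(w, q) = 8 - 2*q/(w + q*w) (S(w, q) = 8 - (q + q)/(w + w*q) = 8 - 2*q/(w + q*w))
-S(-8, g(B(4, -4))) = -2*(-(-3)*4 + 4*(-8) + 4*(-3*4)*(-8))/((-8)*(1 - 3*4)) = -2*(-1)*(-1*(-12) - 32 + 4*(-12)*(-8))/(8*(1 - 12)) = -2*(-1)*(12 - 32 + 384)/(8*(-11)) = -2*(-1)*(-1)*364/(8*11) = -1*91/11 = -91/11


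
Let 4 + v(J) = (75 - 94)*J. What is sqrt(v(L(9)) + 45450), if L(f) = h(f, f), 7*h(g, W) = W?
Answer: sqrt(2225657)/7 ≈ 213.12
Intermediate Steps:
h(g, W) = W/7
L(f) = f/7
v(J) = -4 - 19*J (v(J) = -4 + (75 - 94)*J = -4 - 19*J)
sqrt(v(L(9)) + 45450) = sqrt((-4 - 19*9/7) + 45450) = sqrt((-4 - 171/7) + 45450) = sqrt(-199/7 + 45450) = sqrt(317951/7) = sqrt(2225657)/7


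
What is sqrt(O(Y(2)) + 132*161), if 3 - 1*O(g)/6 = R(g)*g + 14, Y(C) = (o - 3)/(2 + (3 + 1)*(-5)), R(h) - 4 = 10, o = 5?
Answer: sqrt(190758)/3 ≈ 145.59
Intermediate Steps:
R(h) = 14 (R(h) = 4 + 10 = 14)
Y(C) = -1/9 (Y(C) = (5 - 3)/(2 + (3 + 1)*(-5)) = 2/(2 + 4*(-5)) = 2/(2 - 20) = 2/(-18) = 2*(-1/18) = -1/9)
O(g) = -66 - 84*g (O(g) = 18 - 6*(14*g + 14) = 18 - 6*(14 + 14*g) = 18 + (-84 - 84*g) = -66 - 84*g)
sqrt(O(Y(2)) + 132*161) = sqrt((-66 - 84*(-1/9)) + 132*161) = sqrt((-66 + 28/3) + 21252) = sqrt(-170/3 + 21252) = sqrt(63586/3) = sqrt(190758)/3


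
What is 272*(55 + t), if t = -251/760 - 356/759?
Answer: 1063014454/72105 ≈ 14743.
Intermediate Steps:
t = -461069/576840 (t = -251*1/760 - 356*1/759 = -251/760 - 356/759 = -461069/576840 ≈ -0.79930)
272*(55 + t) = 272*(55 - 461069/576840) = 272*(31265131/576840) = 1063014454/72105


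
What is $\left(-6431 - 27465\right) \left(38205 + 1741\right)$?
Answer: $-1354009616$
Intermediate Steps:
$\left(-6431 - 27465\right) \left(38205 + 1741\right) = \left(-33896\right) 39946 = -1354009616$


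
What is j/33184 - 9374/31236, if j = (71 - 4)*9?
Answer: -73057877/259133856 ≈ -0.28193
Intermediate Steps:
j = 603 (j = 67*9 = 603)
j/33184 - 9374/31236 = 603/33184 - 9374/31236 = 603*(1/33184) - 9374*1/31236 = 603/33184 - 4687/15618 = -73057877/259133856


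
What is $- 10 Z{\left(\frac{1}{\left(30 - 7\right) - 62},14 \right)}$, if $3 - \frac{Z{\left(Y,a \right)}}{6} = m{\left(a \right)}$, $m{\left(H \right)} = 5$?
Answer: $120$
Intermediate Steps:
$Z{\left(Y,a \right)} = -12$ ($Z{\left(Y,a \right)} = 18 - 30 = -12$)
$- 10 Z{\left(\frac{1}{\left(30 - 7\right) - 62},14 \right)} = \left(-10\right) \left(-12\right) = 120$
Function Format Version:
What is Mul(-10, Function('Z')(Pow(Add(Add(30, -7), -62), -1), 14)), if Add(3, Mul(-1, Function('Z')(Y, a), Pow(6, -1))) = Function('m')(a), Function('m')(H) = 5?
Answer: 120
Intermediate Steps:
Function('Z')(Y, a) = -12 (Function('Z')(Y, a) = Add(18, Mul(-6, 5)) = Add(18, -30) = -12)
Mul(-10, Function('Z')(Pow(Add(Add(30, -7), -62), -1), 14)) = Mul(-10, -12) = 120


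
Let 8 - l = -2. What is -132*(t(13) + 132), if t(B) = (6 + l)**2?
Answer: -51216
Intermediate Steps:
l = 10 (l = 8 - 1*(-2) = 8 + 2 = 10)
t(B) = 256 (t(B) = (6 + 10)**2 = 16**2 = 256)
-132*(t(13) + 132) = -132*(256 + 132) = -132*388 = -51216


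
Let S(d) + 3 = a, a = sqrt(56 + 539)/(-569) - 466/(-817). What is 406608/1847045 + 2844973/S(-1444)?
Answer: -551813905028243851623533/471105092428010430 + 1080524276011493*sqrt(595)/1275294030270 ≈ -1.1507e+6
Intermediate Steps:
a = 466/817 - sqrt(595)/569 (a = sqrt(595)*(-1/569) - 466*(-1/817) = -sqrt(595)/569 + 466/817 = 466/817 - sqrt(595)/569 ≈ 0.52751)
S(d) = -1985/817 - sqrt(595)/569 (S(d) = -3 + (466/817 - sqrt(595)/569) = -1985/817 - sqrt(595)/569)
406608/1847045 + 2844973/S(-1444) = 406608/1847045 + 2844973/(-1985/817 - sqrt(595)/569)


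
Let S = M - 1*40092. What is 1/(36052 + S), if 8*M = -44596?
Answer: -2/19229 ≈ -0.00010401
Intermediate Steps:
M = -11149/2 (M = (⅛)*(-44596) = -11149/2 ≈ -5574.5)
S = -91333/2 (S = -11149/2 - 1*40092 = -11149/2 - 40092 = -91333/2 ≈ -45667.)
1/(36052 + S) = 1/(36052 - 91333/2) = 1/(-19229/2) = -2/19229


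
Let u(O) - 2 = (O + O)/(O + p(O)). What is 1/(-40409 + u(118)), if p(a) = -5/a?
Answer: -13919/562397185 ≈ -2.4749e-5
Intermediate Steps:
u(O) = 2 + 2*O/(O - 5/O) (u(O) = 2 + (O + O)/(O - 5/O) = 2 + (2*O)/(O - 5/O) = 2 + 2*O/(O - 5/O))
1/(-40409 + u(118)) = 1/(-40409 + 2*(-5 + 2*118²)/(-5 + 118²)) = 1/(-40409 + 2*(-5 + 2*13924)/(-5 + 13924)) = 1/(-40409 + 2*(-5 + 27848)/13919) = 1/(-40409 + 2*(1/13919)*27843) = 1/(-40409 + 55686/13919) = 1/(-562397185/13919) = -13919/562397185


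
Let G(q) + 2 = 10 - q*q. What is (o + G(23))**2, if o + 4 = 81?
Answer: 197136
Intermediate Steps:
o = 77 (o = -4 + 81 = 77)
G(q) = 8 - q**2 (G(q) = -2 + (10 - q*q) = -2 + (10 - q**2) = 8 - q**2)
(o + G(23))**2 = (77 + (8 - 1*23**2))**2 = (77 + (8 - 1*529))**2 = (77 + (8 - 529))**2 = (77 - 521)**2 = (-444)**2 = 197136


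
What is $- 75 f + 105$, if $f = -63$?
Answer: $4830$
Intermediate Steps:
$- 75 f + 105 = \left(-75\right) \left(-63\right) + 105 = 4725 + 105 = 4830$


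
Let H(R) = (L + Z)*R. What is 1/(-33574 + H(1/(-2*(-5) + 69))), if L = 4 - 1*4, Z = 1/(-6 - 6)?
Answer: -948/31828153 ≈ -2.9785e-5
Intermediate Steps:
Z = -1/12 (Z = 1/(-12) = -1/12 ≈ -0.083333)
L = 0 (L = 4 - 4 = 0)
H(R) = -R/12 (H(R) = (0 - 1/12)*R = -R/12)
1/(-33574 + H(1/(-2*(-5) + 69))) = 1/(-33574 - 1/(12*(-2*(-5) + 69))) = 1/(-33574 - 1/(12*(10 + 69))) = 1/(-33574 - 1/12/79) = 1/(-33574 - 1/12*1/79) = 1/(-33574 - 1/948) = 1/(-31828153/948) = -948/31828153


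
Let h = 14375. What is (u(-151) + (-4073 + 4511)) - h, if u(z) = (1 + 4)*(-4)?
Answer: -13957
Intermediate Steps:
u(z) = -20 (u(z) = 5*(-4) = -20)
(u(-151) + (-4073 + 4511)) - h = (-20 + (-4073 + 4511)) - 1*14375 = (-20 + 438) - 14375 = 418 - 14375 = -13957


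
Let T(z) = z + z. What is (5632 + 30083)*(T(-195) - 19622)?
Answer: -714728580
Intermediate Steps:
T(z) = 2*z
(5632 + 30083)*(T(-195) - 19622) = (5632 + 30083)*(2*(-195) - 19622) = 35715*(-390 - 19622) = 35715*(-20012) = -714728580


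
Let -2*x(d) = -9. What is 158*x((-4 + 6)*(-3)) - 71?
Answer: 640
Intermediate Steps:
x(d) = 9/2 (x(d) = -½*(-9) = 9/2)
158*x((-4 + 6)*(-3)) - 71 = 158*(9/2) - 71 = 711 - 71 = 640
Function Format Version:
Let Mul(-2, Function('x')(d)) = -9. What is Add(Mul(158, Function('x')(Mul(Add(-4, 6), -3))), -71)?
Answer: 640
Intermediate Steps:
Function('x')(d) = Rational(9, 2) (Function('x')(d) = Mul(Rational(-1, 2), -9) = Rational(9, 2))
Add(Mul(158, Function('x')(Mul(Add(-4, 6), -3))), -71) = Add(Mul(158, Rational(9, 2)), -71) = Add(711, -71) = 640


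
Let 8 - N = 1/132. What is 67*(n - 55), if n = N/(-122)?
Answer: -59413925/16104 ≈ -3689.4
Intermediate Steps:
N = 1055/132 (N = 8 - 1/132 = 1055/132 ≈ 7.9924)
n = -1055/16104 (n = (1055/132)/(-122) = (1055/132)*(-1/122) = -1055/16104 ≈ -0.065512)
67*(n - 55) = 67*(-1055/16104 - 55) = 67*(-886775/16104) = -59413925/16104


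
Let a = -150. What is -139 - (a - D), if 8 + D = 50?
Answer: 53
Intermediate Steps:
D = 42 (D = -8 + 50 = 42)
-139 - (a - D) = -139 - (-150 - 1*42) = -139 - (-150 - 42) = -139 - 1*(-192) = -139 + 192 = 53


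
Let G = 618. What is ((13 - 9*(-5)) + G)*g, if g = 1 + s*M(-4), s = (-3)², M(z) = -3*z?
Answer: 73684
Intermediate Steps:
s = 9
g = 109 (g = 1 + 9*(-3*(-4)) = 1 + 9*12 = 1 + 108 = 109)
((13 - 9*(-5)) + G)*g = ((13 - 9*(-5)) + 618)*109 = ((13 + 45) + 618)*109 = (58 + 618)*109 = 676*109 = 73684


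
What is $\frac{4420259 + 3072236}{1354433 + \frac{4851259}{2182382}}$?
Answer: $\frac{3270297244618}{591179010133} \approx 5.5318$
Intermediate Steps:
$\frac{4420259 + 3072236}{1354433 + \frac{4851259}{2182382}} = \frac{7492495}{1354433 + 4851259 \cdot \frac{1}{2182382}} = \frac{7492495}{1354433 + \frac{4851259}{2182382}} = \frac{7492495}{\frac{2955895050665}{2182382}} = 7492495 \cdot \frac{2182382}{2955895050665} = \frac{3270297244618}{591179010133}$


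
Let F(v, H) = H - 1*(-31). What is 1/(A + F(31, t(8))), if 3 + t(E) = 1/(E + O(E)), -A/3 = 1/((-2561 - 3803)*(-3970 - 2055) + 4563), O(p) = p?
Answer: 613562608/17218100639 ≈ 0.035635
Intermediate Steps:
A = -3/38347663 (A = -3/((-2561 - 3803)*(-3970 - 2055) + 4563) = -3/(-6364*(-6025) + 4563) = -3/(38343100 + 4563) = -3/38347663 ≈ -7.8232e-8)
t(E) = -3 + 1/(2*E) (t(E) = -3 + 1/(E + E) = -3 + 1/(2*E))
F(v, H) = 31 + H (F(v, H) = H + 31 = 31 + H)
1/(A + F(31, t(8))) = 1/(-3/38347663 + (31 + (-3 + (1/2)/8))) = 1/(-3/38347663 + (31 + (-3 + (1/2)*(1/8)))) = 1/(-3/38347663 + (31 + (-3 + 1/16))) = 1/(-3/38347663 + (31 - 47/16)) = 1/(-3/38347663 + 449/16) = 1/(17218100639/613562608) = 613562608/17218100639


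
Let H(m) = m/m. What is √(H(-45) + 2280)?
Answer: √2281 ≈ 47.760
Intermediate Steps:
H(m) = 1
√(H(-45) + 2280) = √(1 + 2280) = √2281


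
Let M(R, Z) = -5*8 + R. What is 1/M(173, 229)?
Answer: 1/133 ≈ 0.0075188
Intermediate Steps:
M(R, Z) = -40 + R
1/M(173, 229) = 1/(-40 + 173) = 1/133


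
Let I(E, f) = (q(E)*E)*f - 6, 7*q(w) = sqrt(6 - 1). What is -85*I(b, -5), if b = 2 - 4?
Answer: 510 - 850*sqrt(5)/7 ≈ 238.48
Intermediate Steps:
q(w) = sqrt(5)/7 (q(w) = sqrt(6 - 1)/7 = sqrt(5)/7)
b = -2
I(E, f) = -6 + E*f*sqrt(5)/7 (I(E, f) = ((sqrt(5)/7)*E)*f - 6 = (E*sqrt(5)/7)*f - 6 = E*f*sqrt(5)/7 - 6 = -6 + E*f*sqrt(5)/7)
-85*I(b, -5) = -85*(-6 + (1/7)*(-2)*(-5)*sqrt(5)) = -85*(-6 + 10*sqrt(5)/7) = 510 - 850*sqrt(5)/7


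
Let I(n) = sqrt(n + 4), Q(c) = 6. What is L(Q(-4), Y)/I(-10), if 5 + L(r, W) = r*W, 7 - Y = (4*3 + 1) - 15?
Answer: -49*I*sqrt(6)/6 ≈ -20.004*I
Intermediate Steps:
Y = 9 (Y = 7 - ((4*3 + 1) - 15) = 7 - ((12 + 1) - 15) = 7 - (13 - 15) = 7 - 1*(-2) = 7 + 2 = 9)
I(n) = sqrt(4 + n)
L(r, W) = -5 + W*r (L(r, W) = -5 + r*W = -5 + W*r)
L(Q(-4), Y)/I(-10) = (-5 + 9*6)/(sqrt(4 - 10)) = (-5 + 54)/(sqrt(-6)) = 49/((I*sqrt(6))) = 49*(-I*sqrt(6)/6) = -49*I*sqrt(6)/6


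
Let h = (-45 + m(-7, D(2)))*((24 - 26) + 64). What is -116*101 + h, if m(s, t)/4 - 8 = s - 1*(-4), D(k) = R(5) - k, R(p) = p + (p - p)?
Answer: -13266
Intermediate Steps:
R(p) = p (R(p) = p + 0 = p)
D(k) = 5 - k
m(s, t) = 48 + 4*s (m(s, t) = 32 + 4*(s - 1*(-4)) = 32 + 4*(s + 4) = 32 + 4*(4 + s) = 32 + (16 + 4*s) = 48 + 4*s)
h = -1550 (h = (-45 + (48 + 4*(-7)))*((24 - 26) + 64) = (-45 + (48 - 28))*(-2 + 64) = (-45 + 20)*62 = -25*62 = -1550)
-116*101 + h = -116*101 - 1550 = -11716 - 1550 = -13266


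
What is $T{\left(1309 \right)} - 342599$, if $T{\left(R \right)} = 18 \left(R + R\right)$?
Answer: $-295475$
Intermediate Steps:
$T{\left(R \right)} = 36 R$ ($T{\left(R \right)} = 18 \cdot 2 R = 36 R$)
$T{\left(1309 \right)} - 342599 = 36 \cdot 1309 - 342599 = 47124 - 342599 = -295475$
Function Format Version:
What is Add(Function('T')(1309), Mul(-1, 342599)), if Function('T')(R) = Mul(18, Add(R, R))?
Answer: -295475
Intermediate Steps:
Function('T')(R) = Mul(36, R) (Function('T')(R) = Mul(18, Mul(2, R)) = Mul(36, R))
Add(Function('T')(1309), Mul(-1, 342599)) = Add(Mul(36, 1309), Mul(-1, 342599)) = Add(47124, -342599) = -295475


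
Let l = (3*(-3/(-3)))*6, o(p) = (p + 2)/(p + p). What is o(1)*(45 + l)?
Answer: 189/2 ≈ 94.500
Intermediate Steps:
o(p) = (2 + p)/(2*p) (o(p) = (2 + p)/((2*p)) = (2 + p)*(1/(2*p)) = (2 + p)/(2*p))
l = 18 (l = (3*(-3*(-⅓)))*6 = (3*1)*6 = 3*6 = 18)
o(1)*(45 + l) = ((½)*(2 + 1)/1)*(45 + 18) = ((½)*1*3)*63 = (3/2)*63 = 189/2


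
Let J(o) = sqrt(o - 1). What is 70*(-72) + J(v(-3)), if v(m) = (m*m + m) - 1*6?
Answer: -5040 + I ≈ -5040.0 + 1.0*I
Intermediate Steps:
v(m) = -6 + m + m**2 (v(m) = (m**2 + m) - 6 = (m + m**2) - 6 = -6 + m + m**2)
J(o) = sqrt(-1 + o)
70*(-72) + J(v(-3)) = 70*(-72) + sqrt(-1 + (-6 - 3 + (-3)**2)) = -5040 + sqrt(-1 + (-6 - 3 + 9)) = -5040 + sqrt(-1 + 0) = -5040 + sqrt(-1) = -5040 + I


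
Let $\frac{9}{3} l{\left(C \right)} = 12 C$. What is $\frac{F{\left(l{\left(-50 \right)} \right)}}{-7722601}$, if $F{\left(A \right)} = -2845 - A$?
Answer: $\frac{2645}{7722601} \approx 0.0003425$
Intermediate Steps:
$l{\left(C \right)} = 4 C$ ($l{\left(C \right)} = \frac{12 C}{3} = 4 C$)
$\frac{F{\left(l{\left(-50 \right)} \right)}}{-7722601} = \frac{-2845 - 4 \left(-50\right)}{-7722601} = \left(-2845 - -200\right) \left(- \frac{1}{7722601}\right) = \left(-2845 + 200\right) \left(- \frac{1}{7722601}\right) = \left(-2645\right) \left(- \frac{1}{7722601}\right) = \frac{2645}{7722601}$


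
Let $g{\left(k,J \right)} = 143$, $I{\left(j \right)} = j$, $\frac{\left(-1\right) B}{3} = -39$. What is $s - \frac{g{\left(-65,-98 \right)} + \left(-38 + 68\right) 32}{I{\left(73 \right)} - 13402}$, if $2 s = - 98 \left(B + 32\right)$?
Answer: $- \frac{97313926}{13329} \approx -7300.9$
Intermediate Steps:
$B = 117$ ($B = \left(-3\right) \left(-39\right) = 117$)
$s = -7301$ ($s = \frac{\left(-98\right) \left(117 + 32\right)}{2} = \frac{\left(-98\right) 149}{2} = \frac{1}{2} \left(-14602\right) = -7301$)
$s - \frac{g{\left(-65,-98 \right)} + \left(-38 + 68\right) 32}{I{\left(73 \right)} - 13402} = -7301 - \frac{143 + \left(-38 + 68\right) 32}{73 - 13402} = -7301 - \frac{143 + 30 \cdot 32}{-13329} = -7301 - \left(143 + 960\right) \left(- \frac{1}{13329}\right) = -7301 - 1103 \left(- \frac{1}{13329}\right) = -7301 - - \frac{1103}{13329} = -7301 + \frac{1103}{13329} = - \frac{97313926}{13329}$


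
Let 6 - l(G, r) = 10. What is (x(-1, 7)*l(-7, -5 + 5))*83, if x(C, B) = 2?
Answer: -664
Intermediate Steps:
l(G, r) = -4 (l(G, r) = 6 - 1*10 = 6 - 10 = -4)
(x(-1, 7)*l(-7, -5 + 5))*83 = (2*(-4))*83 = -8*83 = -664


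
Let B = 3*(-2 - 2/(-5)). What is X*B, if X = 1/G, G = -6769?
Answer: 24/33845 ≈ 0.00070911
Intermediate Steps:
X = -1/6769 (X = 1/(-6769) = -1/6769 ≈ -0.00014773)
B = -24/5 (B = 3*(-2 - 2*(-1/5)) = 3*(-2 + 2/5) = 3*(-8/5) = -24/5 ≈ -4.8000)
X*B = -1/6769*(-24/5) = 24/33845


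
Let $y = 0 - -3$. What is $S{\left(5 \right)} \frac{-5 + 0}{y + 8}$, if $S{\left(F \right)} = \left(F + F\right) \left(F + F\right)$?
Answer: $- \frac{500}{11} \approx -45.455$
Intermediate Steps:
$y = 3$ ($y = 0 + 3 = 3$)
$S{\left(F \right)} = 4 F^{2}$ ($S{\left(F \right)} = 2 F 2 F = 4 F^{2}$)
$S{\left(5 \right)} \frac{-5 + 0}{y + 8} = 4 \cdot 5^{2} \frac{-5 + 0}{3 + 8} = 4 \cdot 25 \left(- \frac{5}{11}\right) = 100 \left(\left(-5\right) \frac{1}{11}\right) = 100 \left(- \frac{5}{11}\right) = - \frac{500}{11}$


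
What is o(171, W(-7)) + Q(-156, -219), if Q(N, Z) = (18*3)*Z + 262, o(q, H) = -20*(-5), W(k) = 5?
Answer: -11464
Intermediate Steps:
o(q, H) = 100
Q(N, Z) = 262 + 54*Z (Q(N, Z) = 54*Z + 262 = 262 + 54*Z)
o(171, W(-7)) + Q(-156, -219) = 100 + (262 + 54*(-219)) = 100 + (262 - 11826) = 100 - 11564 = -11464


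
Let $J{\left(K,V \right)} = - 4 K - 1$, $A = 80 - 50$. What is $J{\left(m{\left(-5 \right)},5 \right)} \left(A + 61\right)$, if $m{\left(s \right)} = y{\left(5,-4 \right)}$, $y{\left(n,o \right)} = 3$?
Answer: $-1183$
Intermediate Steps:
$m{\left(s \right)} = 3$
$A = 30$
$J{\left(K,V \right)} = -1 - 4 K$
$J{\left(m{\left(-5 \right)},5 \right)} \left(A + 61\right) = \left(-1 - 12\right) \left(30 + 61\right) = \left(-1 - 12\right) 91 = \left(-13\right) 91 = -1183$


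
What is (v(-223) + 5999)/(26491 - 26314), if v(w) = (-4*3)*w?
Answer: 8675/177 ≈ 49.011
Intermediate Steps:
v(w) = -12*w
(v(-223) + 5999)/(26491 - 26314) = (-12*(-223) + 5999)/(26491 - 26314) = (2676 + 5999)/177 = 8675*(1/177) = 8675/177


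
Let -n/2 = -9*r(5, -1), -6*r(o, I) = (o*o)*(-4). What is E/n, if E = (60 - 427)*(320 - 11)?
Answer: -37801/100 ≈ -378.01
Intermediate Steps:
r(o, I) = 2*o**2/3 (r(o, I) = -o*o*(-4)/6 = -o**2*(-4)/6 = -(-2)*o**2/3 = 2*o**2/3)
n = 300 (n = -(-18)*(2/3)*5**2 = -(-18)*(2/3)*25 = -(-18)*50/3 = -2*(-150) = 300)
E = -113403 (E = -367*309 = -113403)
E/n = -113403/300 = -113403*1/300 = -37801/100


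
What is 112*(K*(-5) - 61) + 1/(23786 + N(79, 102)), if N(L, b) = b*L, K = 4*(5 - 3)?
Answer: -360219327/31844 ≈ -11312.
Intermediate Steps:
K = 8 (K = 4*2 = 8)
N(L, b) = L*b
112*(K*(-5) - 61) + 1/(23786 + N(79, 102)) = 112*(8*(-5) - 61) + 1/(23786 + 79*102) = 112*(-40 - 61) + 1/(23786 + 8058) = 112*(-101) + 1/31844 = -11312 + 1/31844 = -360219327/31844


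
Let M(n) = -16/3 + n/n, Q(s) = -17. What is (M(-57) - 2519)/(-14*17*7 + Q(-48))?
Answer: 7570/5049 ≈ 1.4993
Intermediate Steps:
M(n) = -13/3 (M(n) = -16*⅓ + 1 = -16/3 + 1 = -13/3)
(M(-57) - 2519)/(-14*17*7 + Q(-48)) = (-13/3 - 2519)/(-14*17*7 - 17) = -7570/(3*(-238*7 - 17)) = -7570/(3*(-1666 - 17)) = -7570/3/(-1683) = -7570/3*(-1/1683) = 7570/5049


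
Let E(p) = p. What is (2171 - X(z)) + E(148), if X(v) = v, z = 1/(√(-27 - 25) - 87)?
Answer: 17673186/7621 + 2*I*√13/7621 ≈ 2319.0 + 0.00094621*I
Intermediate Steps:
z = 1/(-87 + 2*I*√13) (z = 1/(√(-52) - 87) = 1/(2*I*√13 - 87) = 1/(-87 + 2*I*√13) ≈ -0.011416 - 0.00094621*I)
(2171 - X(z)) + E(148) = (2171 - (-87/7621 - 2*I*√13/7621)) + 148 = (2171 + (87/7621 + 2*I*√13/7621)) + 148 = (16545278/7621 + 2*I*√13/7621) + 148 = 17673186/7621 + 2*I*√13/7621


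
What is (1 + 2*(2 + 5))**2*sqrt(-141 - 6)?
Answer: 1575*I*sqrt(3) ≈ 2728.0*I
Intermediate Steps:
(1 + 2*(2 + 5))**2*sqrt(-141 - 6) = (1 + 2*7)**2*sqrt(-147) = (1 + 14)**2*(7*I*sqrt(3)) = 15**2*(7*I*sqrt(3)) = 225*(7*I*sqrt(3)) = 1575*I*sqrt(3)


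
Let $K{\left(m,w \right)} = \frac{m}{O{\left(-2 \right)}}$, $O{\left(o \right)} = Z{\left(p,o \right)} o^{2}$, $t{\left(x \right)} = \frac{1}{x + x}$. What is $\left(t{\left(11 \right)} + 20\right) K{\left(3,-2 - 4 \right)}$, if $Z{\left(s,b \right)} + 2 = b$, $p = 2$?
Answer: $- \frac{1323}{352} \approx -3.7585$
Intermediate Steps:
$Z{\left(s,b \right)} = -2 + b$
$t{\left(x \right)} = \frac{1}{2 x}$
$O{\left(o \right)} = o^{2} \left(-2 + o\right)$ ($O{\left(o \right)} = \left(-2 + o\right) o^{2} = o^{2} \left(-2 + o\right)$)
$K{\left(m,w \right)} = - \frac{m}{16}$ ($K{\left(m,w \right)} = \frac{m}{\left(-2\right)^{2} \left(-2 - 2\right)} = \frac{m}{4 \left(-4\right)} = \frac{m}{-16} = m \left(- \frac{1}{16}\right) = - \frac{m}{16}$)
$\left(t{\left(11 \right)} + 20\right) K{\left(3,-2 - 4 \right)} = \left(\frac{1}{2 \cdot 11} + 20\right) \left(\left(- \frac{1}{16}\right) 3\right) = \left(\frac{1}{2} \cdot \frac{1}{11} + 20\right) \left(- \frac{3}{16}\right) = \left(\frac{1}{22} + 20\right) \left(- \frac{3}{16}\right) = \frac{441}{22} \left(- \frac{3}{16}\right) = - \frac{1323}{352}$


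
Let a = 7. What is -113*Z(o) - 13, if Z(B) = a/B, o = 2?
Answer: -817/2 ≈ -408.50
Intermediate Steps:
Z(B) = 7/B
-113*Z(o) - 13 = -791/2 - 13 = -817/2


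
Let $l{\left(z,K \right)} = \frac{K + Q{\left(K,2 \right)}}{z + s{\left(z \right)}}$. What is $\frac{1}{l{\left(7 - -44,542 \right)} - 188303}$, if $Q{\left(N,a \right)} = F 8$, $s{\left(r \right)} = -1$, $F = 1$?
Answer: $- \frac{1}{188292} \approx -5.3109 \cdot 10^{-6}$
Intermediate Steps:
$Q{\left(N,a \right)} = 8$ ($Q{\left(N,a \right)} = 1 \cdot 8 = 8$)
$l{\left(z,K \right)} = \frac{8 + K}{-1 + z}$ ($l{\left(z,K \right)} = \frac{K + 8}{z - 1} = \frac{8 + K}{-1 + z}$)
$\frac{1}{l{\left(7 - -44,542 \right)} - 188303} = \frac{1}{\frac{8 + 542}{-1 + \left(7 - -44\right)} - 188303} = \frac{1}{\frac{1}{-1 + \left(7 + 44\right)} 550 - 188303} = \frac{1}{\frac{1}{-1 + 51} \cdot 550 - 188303} = \frac{1}{\frac{1}{50} \cdot 550 - 188303} = \frac{1}{11 - 188303} = \frac{1}{-188292} = - \frac{1}{188292}$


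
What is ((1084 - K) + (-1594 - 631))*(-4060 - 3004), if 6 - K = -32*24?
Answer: 13527560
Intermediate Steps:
K = 774 (K = 6 - (-32)*24 = 6 - 1*(-768) = 6 + 768 = 774)
((1084 - K) + (-1594 - 631))*(-4060 - 3004) = ((1084 - 1*774) + (-1594 - 631))*(-4060 - 3004) = ((1084 - 774) - 2225)*(-7064) = (310 - 2225)*(-7064) = -1915*(-7064) = 13527560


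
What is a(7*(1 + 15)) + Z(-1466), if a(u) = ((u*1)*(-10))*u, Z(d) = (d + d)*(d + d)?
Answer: 8471184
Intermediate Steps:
Z(d) = 4*d² (Z(d) = (2*d)*(2*d) = 4*d²)
a(u) = -10*u² (a(u) = (u*(-10))*u = (-10*u)*u = -10*u²)
a(7*(1 + 15)) + Z(-1466) = -10*49*(1 + 15)² + 4*(-1466)² = -10*(7*16)² + 4*2149156 = -10*112² + 8596624 = -10*12544 + 8596624 = -125440 + 8596624 = 8471184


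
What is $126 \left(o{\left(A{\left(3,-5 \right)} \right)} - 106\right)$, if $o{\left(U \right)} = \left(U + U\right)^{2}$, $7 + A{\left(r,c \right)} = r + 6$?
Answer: $-11340$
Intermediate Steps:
$A{\left(r,c \right)} = -1 + r$ ($A{\left(r,c \right)} = -7 + \left(r + 6\right) = -7 + \left(6 + r\right) = -1 + r$)
$o{\left(U \right)} = 4 U^{2}$ ($o{\left(U \right)} = \left(2 U\right)^{2} = 4 U^{2}$)
$126 \left(o{\left(A{\left(3,-5 \right)} \right)} - 106\right) = 126 \left(4 \left(-1 + 3\right)^{2} - 106\right) = 126 \left(4 \cdot 2^{2} - 106\right) = 126 \left(4 \cdot 4 - 106\right) = 126 \left(16 - 106\right) = 126 \left(-90\right) = -11340$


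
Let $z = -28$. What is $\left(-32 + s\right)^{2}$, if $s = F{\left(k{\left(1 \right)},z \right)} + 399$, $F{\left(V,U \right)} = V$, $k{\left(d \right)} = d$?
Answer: $135424$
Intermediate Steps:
$s = 400$ ($s = 1 + 399 = 400$)
$\left(-32 + s\right)^{2} = \left(-32 + 400\right)^{2} = 368^{2} = 135424$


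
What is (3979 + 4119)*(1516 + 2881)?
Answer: 35606906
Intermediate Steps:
(3979 + 4119)*(1516 + 2881) = 8098*4397 = 35606906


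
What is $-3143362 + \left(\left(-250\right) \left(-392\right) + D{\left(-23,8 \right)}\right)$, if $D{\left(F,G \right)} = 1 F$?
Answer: $-3045385$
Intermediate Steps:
$D{\left(F,G \right)} = F$
$-3143362 + \left(\left(-250\right) \left(-392\right) + D{\left(-23,8 \right)}\right) = -3143362 - -97977 = -3143362 + \left(98000 - 23\right) = -3143362 + 97977 = -3045385$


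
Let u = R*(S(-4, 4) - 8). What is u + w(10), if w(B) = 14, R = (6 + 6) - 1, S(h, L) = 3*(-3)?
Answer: -173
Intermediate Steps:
S(h, L) = -9
R = 11 (R = 12 - 1 = 11)
u = -187 (u = 11*(-9 - 8) = 11*(-17) = -187)
u + w(10) = -187 + 14 = -173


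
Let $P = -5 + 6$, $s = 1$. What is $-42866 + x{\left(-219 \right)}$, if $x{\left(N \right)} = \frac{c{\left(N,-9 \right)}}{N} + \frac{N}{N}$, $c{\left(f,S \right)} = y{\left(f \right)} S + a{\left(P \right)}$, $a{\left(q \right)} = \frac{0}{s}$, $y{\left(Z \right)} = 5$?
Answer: $- \frac{3129130}{73} \approx -42865.0$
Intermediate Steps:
$P = 1$
$a{\left(q \right)} = 0$ ($a{\left(q \right)} = \frac{0}{1} = 0 \cdot 1 = 0$)
$c{\left(f,S \right)} = 5 S$ ($c{\left(f,S \right)} = 5 S + 0 = 5 S$)
$x{\left(N \right)} = 1 - \frac{45}{N}$ ($x{\left(N \right)} = \frac{5 \left(-9\right)}{N} + \frac{N}{N} = - \frac{45}{N} + 1 = 1 - \frac{45}{N}$)
$-42866 + x{\left(-219 \right)} = -42866 + \frac{-45 - 219}{-219} = -42866 - - \frac{88}{73} = -42866 + \frac{88}{73} = - \frac{3129130}{73}$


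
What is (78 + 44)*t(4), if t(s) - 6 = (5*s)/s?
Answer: 1342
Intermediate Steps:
t(s) = 11 (t(s) = 6 + (5*s)/s = 6 + 5 = 11)
(78 + 44)*t(4) = (78 + 44)*11 = 122*11 = 1342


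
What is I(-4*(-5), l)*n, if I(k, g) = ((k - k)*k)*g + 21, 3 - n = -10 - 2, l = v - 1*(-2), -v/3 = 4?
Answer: 315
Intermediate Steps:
v = -12 (v = -3*4 = -12)
l = -10 (l = -12 - 1*(-2) = -12 + 2 = -10)
n = 15 (n = 3 - (-10 - 2) = 3 - 1*(-12) = 3 + 12 = 15)
I(k, g) = 21 (I(k, g) = (0*k)*g + 21 = 0*g + 21 = 0 + 21 = 21)
I(-4*(-5), l)*n = 21*15 = 315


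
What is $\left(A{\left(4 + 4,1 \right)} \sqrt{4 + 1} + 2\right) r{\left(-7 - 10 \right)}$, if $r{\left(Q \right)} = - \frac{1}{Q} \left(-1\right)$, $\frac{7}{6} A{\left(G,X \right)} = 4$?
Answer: $- \frac{2}{17} - \frac{24 \sqrt{5}}{119} \approx -0.56862$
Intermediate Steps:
$A{\left(G,X \right)} = \frac{24}{7}$ ($A{\left(G,X \right)} = \frac{6}{7} \cdot 4 = \frac{24}{7}$)
$r{\left(Q \right)} = \frac{1}{Q}$
$\left(A{\left(4 + 4,1 \right)} \sqrt{4 + 1} + 2\right) r{\left(-7 - 10 \right)} = \frac{\frac{24 \sqrt{4 + 1}}{7} + 2}{-7 - 10} = \frac{\frac{24 \sqrt{5}}{7} + 2}{-17} = \left(2 + \frac{24 \sqrt{5}}{7}\right) \left(- \frac{1}{17}\right) = - \frac{2}{17} - \frac{24 \sqrt{5}}{119}$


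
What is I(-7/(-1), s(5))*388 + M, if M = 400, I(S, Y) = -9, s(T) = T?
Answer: -3092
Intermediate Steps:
I(-7/(-1), s(5))*388 + M = -9*388 + 400 = -3492 + 400 = -3092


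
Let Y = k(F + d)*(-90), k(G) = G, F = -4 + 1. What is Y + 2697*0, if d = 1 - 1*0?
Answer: 180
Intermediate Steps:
F = -3
d = 1 (d = 1 + 0 = 1)
Y = 180 (Y = (-3 + 1)*(-90) = -2*(-90) = 180)
Y + 2697*0 = 180 + 2697*0 = 180 + 0 = 180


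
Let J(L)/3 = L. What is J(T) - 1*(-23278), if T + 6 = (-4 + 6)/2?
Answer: 23263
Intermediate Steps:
T = -5 (T = -6 + (-4 + 6)/2 = -6 + 2*(1/2) = -6 + 1 = -5)
J(L) = 3*L
J(T) - 1*(-23278) = 3*(-5) - 1*(-23278) = -15 + 23278 = 23263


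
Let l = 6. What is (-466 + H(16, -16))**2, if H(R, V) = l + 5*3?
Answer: 198025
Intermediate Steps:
H(R, V) = 21 (H(R, V) = 6 + 5*3 = 6 + 15 = 21)
(-466 + H(16, -16))**2 = (-466 + 21)**2 = (-445)**2 = 198025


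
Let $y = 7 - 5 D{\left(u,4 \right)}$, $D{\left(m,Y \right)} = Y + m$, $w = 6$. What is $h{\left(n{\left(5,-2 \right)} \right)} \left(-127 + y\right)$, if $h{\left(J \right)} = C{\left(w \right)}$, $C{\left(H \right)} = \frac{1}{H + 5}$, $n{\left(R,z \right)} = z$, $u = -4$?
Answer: $- \frac{120}{11} \approx -10.909$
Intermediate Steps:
$C{\left(H \right)} = \frac{1}{5 + H}$
$y = 7$ ($y = 7 - 5 \left(4 - 4\right) = 7 - 0 = 7 + 0 = 7$)
$h{\left(J \right)} = \frac{1}{11}$ ($h{\left(J \right)} = \frac{1}{5 + 6} = \frac{1}{11}$)
$h{\left(n{\left(5,-2 \right)} \right)} \left(-127 + y\right) = \frac{-127 + 7}{11} = \frac{1}{11} \left(-120\right) = - \frac{120}{11}$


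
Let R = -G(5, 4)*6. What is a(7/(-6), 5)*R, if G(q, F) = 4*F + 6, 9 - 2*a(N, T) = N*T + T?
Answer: -649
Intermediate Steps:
a(N, T) = 9/2 - T/2 - N*T/2 (a(N, T) = 9/2 - (N*T + T)/2 = 9/2 - (T + N*T)/2 = 9/2 + (-T/2 - N*T/2) = 9/2 - T/2 - N*T/2)
G(q, F) = 6 + 4*F
R = -132 (R = -(6 + 4*4)*6 = -(6 + 16)*6 = -1*22*6 = -22*6 = -132)
a(7/(-6), 5)*R = (9/2 - ½*5 - ½*7/(-6)*5)*(-132) = (9/2 - 5/2 - ½*7*(-⅙)*5)*(-132) = (9/2 - 5/2 - ½*(-7/6)*5)*(-132) = (9/2 - 5/2 + 35/12)*(-132) = (59/12)*(-132) = -649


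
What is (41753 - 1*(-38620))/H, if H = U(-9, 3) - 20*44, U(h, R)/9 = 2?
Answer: -80373/862 ≈ -93.240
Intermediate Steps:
U(h, R) = 18 (U(h, R) = 9*2 = 18)
H = -862 (H = 18 - 20*44 = 18 - 880 = -862)
(41753 - 1*(-38620))/H = (41753 - 1*(-38620))/(-862) = (41753 + 38620)*(-1/862) = 80373*(-1/862) = -80373/862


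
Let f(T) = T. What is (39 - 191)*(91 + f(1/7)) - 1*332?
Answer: -99300/7 ≈ -14186.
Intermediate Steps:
(39 - 191)*(91 + f(1/7)) - 1*332 = (39 - 191)*(91 + 1/7) - 1*332 = -152*(91 + ⅐) - 332 = -152*638/7 - 332 = -96976/7 - 332 = -99300/7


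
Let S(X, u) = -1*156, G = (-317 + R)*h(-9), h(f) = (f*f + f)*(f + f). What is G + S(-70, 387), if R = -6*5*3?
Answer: 527316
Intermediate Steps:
R = -90 (R = -30*3 = -90)
h(f) = 2*f*(f + f**2) (h(f) = (f**2 + f)*(2*f) = (f + f**2)*(2*f) = 2*f*(f + f**2))
G = 527472 (G = (-317 - 90)*(2*(-9)**2*(1 - 9)) = -814*81*(-8) = -407*(-1296) = 527472)
S(X, u) = -156
G + S(-70, 387) = 527472 - 156 = 527316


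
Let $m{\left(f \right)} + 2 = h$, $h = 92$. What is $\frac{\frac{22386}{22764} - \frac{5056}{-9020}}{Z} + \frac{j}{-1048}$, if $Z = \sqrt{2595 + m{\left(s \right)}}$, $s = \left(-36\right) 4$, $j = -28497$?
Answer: $\frac{28497}{1048} + \frac{629001 \sqrt{2685}}{1093877950} \approx 27.222$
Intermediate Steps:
$s = -144$
$m{\left(f \right)} = 90$ ($m{\left(f \right)} = -2 + 92 = 90$)
$Z = \sqrt{2685}$ ($Z = \sqrt{2595 + 90} = \sqrt{2685} \approx 51.817$)
$\frac{\frac{22386}{22764} - \frac{5056}{-9020}}{Z} + \frac{j}{-1048} = \frac{\frac{22386}{22764} - \frac{5056}{-9020}}{\sqrt{2685}} - \frac{28497}{-1048} = \left(22386 \cdot \frac{1}{22764} - - \frac{1264}{2255}\right) \frac{\sqrt{2685}}{2685} - - \frac{28497}{1048} = \left(\frac{533}{542} + \frac{1264}{2255}\right) \frac{\sqrt{2685}}{2685} + \frac{28497}{1048} = \frac{1887003 \frac{\sqrt{2685}}{2685}}{1222210} + \frac{28497}{1048} = \frac{629001 \sqrt{2685}}{1093877950} + \frac{28497}{1048} = \frac{28497}{1048} + \frac{629001 \sqrt{2685}}{1093877950}$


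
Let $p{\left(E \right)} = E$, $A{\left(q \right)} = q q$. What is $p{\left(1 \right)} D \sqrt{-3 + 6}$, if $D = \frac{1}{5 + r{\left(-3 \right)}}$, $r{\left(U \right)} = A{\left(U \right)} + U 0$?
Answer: $\frac{\sqrt{3}}{14} \approx 0.12372$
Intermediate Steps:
$A{\left(q \right)} = q^{2}$
$r{\left(U \right)} = U^{2}$ ($r{\left(U \right)} = U^{2} + U 0 = U^{2} + 0 = U^{2}$)
$D = \frac{1}{14}$ ($D = \frac{1}{5 + \left(-3\right)^{2}} = \frac{1}{5 + 9} = \frac{1}{14} \approx 0.071429$)
$p{\left(1 \right)} D \sqrt{-3 + 6} = 1 \cdot \frac{1}{14} \sqrt{-3 + 6} = \frac{\sqrt{3}}{14}$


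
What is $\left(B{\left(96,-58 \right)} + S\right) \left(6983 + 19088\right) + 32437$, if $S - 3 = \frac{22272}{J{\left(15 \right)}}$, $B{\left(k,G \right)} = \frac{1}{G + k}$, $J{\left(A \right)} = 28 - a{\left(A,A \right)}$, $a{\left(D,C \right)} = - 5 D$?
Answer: $\frac{22500595269}{3914} \approx 5.7487 \cdot 10^{6}$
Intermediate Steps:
$J{\left(A \right)} = 28 + 5 A$ ($J{\left(A \right)} = 28 - - 5 A = 28 + 5 A$)
$S = \frac{22581}{103}$ ($S = 3 + \frac{22272}{28 + 5 \cdot 15} = 3 + \frac{22272}{28 + 75} = 3 + \frac{22272}{103} = \frac{22581}{103} \approx 219.23$)
$\left(B{\left(96,-58 \right)} + S\right) \left(6983 + 19088\right) + 32437 = \left(\frac{1}{-58 + 96} + \frac{22581}{103}\right) \left(6983 + 19088\right) + 32437 = \left(\frac{1}{38} + \frac{22581}{103}\right) 26071 + 32437 = \frac{858181}{3914} \cdot 26071 + 32437 = \frac{22373636851}{3914} + 32437 = \frac{22500595269}{3914}$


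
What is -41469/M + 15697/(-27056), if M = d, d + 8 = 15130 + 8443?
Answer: -497295023/212524880 ≈ -2.3399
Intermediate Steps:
d = 23565 (d = -8 + (15130 + 8443) = -8 + 23573 = 23565)
M = 23565
-41469/M + 15697/(-27056) = -41469/23565 + 15697/(-27056) = -41469*1/23565 + 15697*(-1/27056) = -13823/7855 - 15697/27056 = -497295023/212524880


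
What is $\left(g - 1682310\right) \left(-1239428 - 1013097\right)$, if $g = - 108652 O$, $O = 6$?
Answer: $5257893410550$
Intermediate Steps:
$g = -651912$ ($g = \left(-108652\right) 6 = -651912$)
$\left(g - 1682310\right) \left(-1239428 - 1013097\right) = \left(-651912 - 1682310\right) \left(-1239428 - 1013097\right) = \left(-2334222\right) \left(-2252525\right) = 5257893410550$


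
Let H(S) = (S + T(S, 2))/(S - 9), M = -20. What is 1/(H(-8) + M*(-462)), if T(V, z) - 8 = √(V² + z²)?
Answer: 39270/362854799 + √17/725709598 ≈ 0.00010823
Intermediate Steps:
T(V, z) = 8 + √(V² + z²)
H(S) = (8 + S + √(4 + S²))/(-9 + S) (H(S) = (S + (8 + √(S² + 2²)))/(S - 9) = (S + (8 + √(S² + 4)))/(-9 + S) = (S + (8 + √(4 + S²)))/(-9 + S) = (8 + S + √(4 + S²))/(-9 + S))
1/(H(-8) + M*(-462)) = 1/((8 - 8 + √(4 + (-8)²))/(-9 - 8) - 20*(-462)) = 1/((8 - 8 + √(4 + 64))/(-17) + 9240) = 1/(-(8 - 8 + √68)/17 + 9240) = 1/(-(8 - 8 + 2*√17)/17 + 9240) = 1/(-2*√17/17 + 9240) = 1/(9240 - 2*√17/17)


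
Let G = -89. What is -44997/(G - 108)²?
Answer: -44997/38809 ≈ -1.1594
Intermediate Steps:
-44997/(G - 108)² = -44997/(-89 - 108)² = -44997/((-197)²) = -44997/38809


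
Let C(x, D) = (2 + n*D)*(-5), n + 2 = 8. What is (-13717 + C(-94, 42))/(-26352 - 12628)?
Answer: 14987/38980 ≈ 0.38448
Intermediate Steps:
n = 6 (n = -2 + 8 = 6)
C(x, D) = -10 - 30*D (C(x, D) = (2 + 6*D)*(-5) = -10 - 30*D)
(-13717 + C(-94, 42))/(-26352 - 12628) = (-13717 + (-10 - 30*42))/(-26352 - 12628) = (-13717 + (-10 - 1260))/(-38980) = (-13717 - 1270)*(-1/38980) = -14987*(-1/38980) = 14987/38980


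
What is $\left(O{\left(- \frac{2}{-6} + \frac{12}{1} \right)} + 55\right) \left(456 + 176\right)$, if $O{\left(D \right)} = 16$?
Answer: $44872$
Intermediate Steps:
$\left(O{\left(- \frac{2}{-6} + \frac{12}{1} \right)} + 55\right) \left(456 + 176\right) = \left(16 + 55\right) \left(456 + 176\right) = 71 \cdot 632 = 44872$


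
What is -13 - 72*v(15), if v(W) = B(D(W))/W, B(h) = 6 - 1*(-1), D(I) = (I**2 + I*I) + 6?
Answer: -233/5 ≈ -46.600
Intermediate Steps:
D(I) = 6 + 2*I**2 (D(I) = (I**2 + I**2) + 6 = 2*I**2 + 6 = 6 + 2*I**2)
B(h) = 7 (B(h) = 6 + 1 = 7)
v(W) = 7/W
-13 - 72*v(15) = -13 - 504/15 = -13 - 72*7/15 = -13 - 168/5 = -233/5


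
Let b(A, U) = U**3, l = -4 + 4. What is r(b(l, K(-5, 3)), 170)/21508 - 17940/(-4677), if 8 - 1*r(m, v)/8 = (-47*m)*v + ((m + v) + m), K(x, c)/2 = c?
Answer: 5411471488/8382743 ≈ 645.55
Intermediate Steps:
K(x, c) = 2*c
l = 0
r(m, v) = 64 - 16*m - 8*v + 376*m*v (r(m, v) = 64 - 8*((-47*m)*v + ((m + v) + m)) = 64 - 8*(-47*m*v + (v + 2*m)) = 64 - 8*(v + 2*m - 47*m*v) = 64 + (-16*m - 8*v + 376*m*v) = 64 - 16*m - 8*v + 376*m*v)
r(b(l, K(-5, 3)), 170)/21508 - 17940/(-4677) = (64 - 16*(2*3)**3 - 8*170 + 376*(2*3)**3*170)/21508 - 17940/(-4677) = (64 - 16*6**3 - 1360 + 376*6**3*170)*(1/21508) - 17940*(-1/4677) = (64 - 16*216 - 1360 + 376*216*170)*(1/21508) + 5980/1559 = (64 - 3456 - 1360 + 13806720)*(1/21508) + 5980/1559 = 13801968*(1/21508) + 5980/1559 = 3450492/5377 + 5980/1559 = 5411471488/8382743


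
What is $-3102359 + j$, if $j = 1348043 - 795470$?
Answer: $-2549786$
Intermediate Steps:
$j = 552573$ ($j = 1348043 - 795470 = 552573$)
$-3102359 + j = -3102359 + 552573 = -2549786$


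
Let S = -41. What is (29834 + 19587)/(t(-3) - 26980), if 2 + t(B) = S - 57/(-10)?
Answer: -6770/3701 ≈ -1.8292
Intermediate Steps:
t(B) = -373/10 (t(B) = -2 + (-41 - 57/(-10)) = -2 + (-41 - 57*(-1)/10) = -2 + (-41 - 1*(-57/10)) = -2 + (-41 + 57/10) = -2 - 353/10 = -373/10)
(29834 + 19587)/(t(-3) - 26980) = (29834 + 19587)/(-373/10 - 26980) = 49421/(-270173/10) = 49421*(-10/270173) = -6770/3701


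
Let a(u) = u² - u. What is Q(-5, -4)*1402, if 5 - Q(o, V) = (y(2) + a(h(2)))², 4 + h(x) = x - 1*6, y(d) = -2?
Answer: -6862790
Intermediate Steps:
h(x) = -10 + x (h(x) = -4 + (x - 1*6) = -4 + (x - 6) = -4 + (-6 + x) = -10 + x)
Q(o, V) = -4895 (Q(o, V) = 5 - (-2 + (-10 + 2)*(-1 + (-10 + 2)))² = 5 - (-2 - 8*(-1 - 8))² = 5 - (-2 - 8*(-9))² = 5 - (-2 + 72)² = 5 - 1*70² = 5 - 1*4900 = 5 - 4900 = -4895)
Q(-5, -4)*1402 = -4895*1402 = -6862790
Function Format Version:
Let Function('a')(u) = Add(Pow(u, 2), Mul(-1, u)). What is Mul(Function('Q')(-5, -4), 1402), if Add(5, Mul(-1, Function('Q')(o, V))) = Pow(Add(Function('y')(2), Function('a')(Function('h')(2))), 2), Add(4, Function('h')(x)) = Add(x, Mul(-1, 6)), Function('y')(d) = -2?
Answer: -6862790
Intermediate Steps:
Function('h')(x) = Add(-10, x) (Function('h')(x) = Add(-4, Add(x, Mul(-1, 6))) = Add(-4, Add(x, -6)) = Add(-4, Add(-6, x)) = Add(-10, x))
Function('Q')(o, V) = -4895 (Function('Q')(o, V) = Add(5, Mul(-1, Pow(Add(-2, Mul(Add(-10, 2), Add(-1, Add(-10, 2)))), 2))) = Add(5, Mul(-1, Pow(Add(-2, Mul(-8, Add(-1, -8))), 2))) = Add(5, Mul(-1, Pow(Add(-2, Mul(-8, -9)), 2))) = Add(5, Mul(-1, Pow(Add(-2, 72), 2))) = Add(5, Mul(-1, Pow(70, 2))) = Add(5, Mul(-1, 4900)) = Add(5, -4900) = -4895)
Mul(Function('Q')(-5, -4), 1402) = Mul(-4895, 1402) = -6862790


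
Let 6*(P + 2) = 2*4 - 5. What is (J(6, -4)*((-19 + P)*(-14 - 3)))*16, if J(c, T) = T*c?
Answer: -133824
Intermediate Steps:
P = -3/2 (P = -2 + (2*4 - 5)/6 = -2 + (8 - 5)/6 = -2 + (⅙)*3 = -2 + ½ = -3/2 ≈ -1.5000)
(J(6, -4)*((-19 + P)*(-14 - 3)))*16 = ((-4*6)*((-19 - 3/2)*(-14 - 3)))*16 = -(-492)*(-17)*16 = -24*697/2*16 = -8364*16 = -133824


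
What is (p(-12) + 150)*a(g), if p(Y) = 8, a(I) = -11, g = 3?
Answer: -1738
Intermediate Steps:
(p(-12) + 150)*a(g) = (8 + 150)*(-11) = 158*(-11) = -1738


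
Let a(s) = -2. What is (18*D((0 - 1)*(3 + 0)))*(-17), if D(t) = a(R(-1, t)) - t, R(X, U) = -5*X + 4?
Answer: -306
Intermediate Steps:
R(X, U) = 4 - 5*X
D(t) = -2 - t
(18*D((0 - 1)*(3 + 0)))*(-17) = (18*(-2 - (0 - 1)*(3 + 0)))*(-17) = (18*(-2 - (-1)*3))*(-17) = (18*(-2 - 1*(-3)))*(-17) = (18*(-2 + 3))*(-17) = (18*1)*(-17) = 18*(-17) = -306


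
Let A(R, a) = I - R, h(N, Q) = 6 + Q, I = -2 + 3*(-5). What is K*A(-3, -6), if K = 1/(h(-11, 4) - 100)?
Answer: 7/45 ≈ 0.15556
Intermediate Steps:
I = -17 (I = -2 - 15 = -17)
A(R, a) = -17 - R
K = -1/90 (K = 1/((6 + 4) - 100) = 1/(10 - 100) = 1/(-90) = -1/90 ≈ -0.011111)
K*A(-3, -6) = -(-17 - 1*(-3))/90 = -(-17 + 3)/90 = -1/90*(-14) = 7/45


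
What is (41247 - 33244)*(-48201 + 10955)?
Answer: -298079738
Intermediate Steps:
(41247 - 33244)*(-48201 + 10955) = 8003*(-37246) = -298079738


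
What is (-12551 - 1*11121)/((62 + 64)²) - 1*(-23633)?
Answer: 93793459/3969 ≈ 23632.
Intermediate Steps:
(-12551 - 1*11121)/((62 + 64)²) - 1*(-23633) = (-12551 - 11121)/(126²) + 23633 = -23672/15876 + 23633 = -23672*1/15876 + 23633 = -5918/3969 + 23633 = 93793459/3969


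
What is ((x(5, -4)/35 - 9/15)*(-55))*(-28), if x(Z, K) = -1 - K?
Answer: -792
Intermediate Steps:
((x(5, -4)/35 - 9/15)*(-55))*(-28) = (((-1 - 1*(-4))/35 - 9/15)*(-55))*(-28) = (((-1 + 4)*(1/35) - 9*1/15)*(-55))*(-28) = ((3*(1/35) - ⅗)*(-55))*(-28) = ((3/35 - ⅗)*(-55))*(-28) = -18/35*(-55)*(-28) = (198/7)*(-28) = -792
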